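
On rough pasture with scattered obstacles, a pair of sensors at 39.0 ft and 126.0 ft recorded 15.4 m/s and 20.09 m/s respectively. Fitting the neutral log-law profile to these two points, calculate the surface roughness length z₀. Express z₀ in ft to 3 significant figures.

Log law: V(z) ∝ ln(z/z₀). With r = V₁/V₂ = 15.4/20.09 = 0.76655,
r · ln(z₂/z₀) = ln(z₁/z₀) ⇒ ln z₀ = (ln z₁ − r·ln z₂)/(1 − r)
ln z₀ = (3.66356 − 0.76655×4.83628) / 0.23345 = -0.1872
z₀ = exp(-0.1872) = 0.8293 ft

z₀ ≈ 0.829 ft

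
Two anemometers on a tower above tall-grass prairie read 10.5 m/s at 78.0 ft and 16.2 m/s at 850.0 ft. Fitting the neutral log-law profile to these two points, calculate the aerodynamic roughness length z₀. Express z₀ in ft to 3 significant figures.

Log law: V(z) ∝ ln(z/z₀). With r = V₁/V₂ = 10.5/16.2 = 0.64815,
r · ln(z₂/z₀) = ln(z₁/z₀) ⇒ ln z₀ = (ln z₁ − r·ln z₂)/(1 − r)
ln z₀ = (4.35671 − 0.64815×6.74524) / 0.35185 = -0.0432
z₀ = exp(-0.0432) = 0.9577 ft

z₀ ≈ 0.958 ft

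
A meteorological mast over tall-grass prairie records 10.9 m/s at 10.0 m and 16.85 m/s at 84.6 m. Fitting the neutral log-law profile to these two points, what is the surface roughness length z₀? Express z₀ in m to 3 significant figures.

z₀ ≈ 0.200 m

Log law: V(z) ∝ ln(z/z₀). With r = V₁/V₂ = 10.9/16.85 = 0.64688,
r · ln(z₂/z₀) = ln(z₁/z₀) ⇒ ln z₀ = (ln z₁ − r·ln z₂)/(1 − r)
ln z₀ = (2.30259 − 0.64688×4.43793) / 0.35312 = -1.6092
z₀ = exp(-1.6092) = 0.2000 m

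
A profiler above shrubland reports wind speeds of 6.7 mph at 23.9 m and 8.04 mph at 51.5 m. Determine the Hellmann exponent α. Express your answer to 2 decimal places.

Power law: V₂/V₁ = (z₂/z₁)^α ⇒ α = ln(V₂/V₁) / ln(z₂/z₁)
α = ln(8.04/6.7) / ln(51.5/23.9) = ln(1.2000) / ln(2.1548)
  = 0.18232 / 0.76770 = 0.23749

α ≈ 0.24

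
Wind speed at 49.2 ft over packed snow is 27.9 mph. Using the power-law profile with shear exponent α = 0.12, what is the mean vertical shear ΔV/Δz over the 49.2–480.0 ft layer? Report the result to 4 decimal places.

0.0204 mph/ft

Power law: V₂ = V₁ · (z₂/z₁)^α = 27.9 × (9.7561)^0.12 = 36.6705 mph
ΔV/Δz = (36.6705 − 27.9)/(480.0 − 49.2) = 8.7705/430.8000 = 0.02036 mph/ft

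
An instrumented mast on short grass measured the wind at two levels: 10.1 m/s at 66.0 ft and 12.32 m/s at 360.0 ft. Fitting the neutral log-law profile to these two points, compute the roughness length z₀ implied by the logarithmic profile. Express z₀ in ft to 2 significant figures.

z₀ ≈ 0.029 ft

Log law: V(z) ∝ ln(z/z₀). With r = V₁/V₂ = 10.1/12.32 = 0.81981,
r · ln(z₂/z₀) = ln(z₁/z₀) ⇒ ln z₀ = (ln z₁ − r·ln z₂)/(1 − r)
ln z₀ = (4.18965 − 0.81981×5.88610) / 0.18019 = -3.5284
z₀ = exp(-3.5284) = 0.02935 ft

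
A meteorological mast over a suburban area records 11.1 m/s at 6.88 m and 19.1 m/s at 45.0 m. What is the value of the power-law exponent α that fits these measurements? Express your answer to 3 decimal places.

Power law: V₂/V₁ = (z₂/z₁)^α ⇒ α = ln(V₂/V₁) / ln(z₂/z₁)
α = ln(19.1/11.1) / ln(45.0/6.88) = ln(1.7207) / ln(6.5407)
  = 0.54274 / 1.87804 = 0.28899

α ≈ 0.289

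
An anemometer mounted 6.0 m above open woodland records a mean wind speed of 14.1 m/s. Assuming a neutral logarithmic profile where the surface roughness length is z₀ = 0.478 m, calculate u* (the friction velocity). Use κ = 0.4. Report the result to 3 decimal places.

u* ≈ 2.229 m/s

Log law: V(z) = (u*/κ) · ln(z/z₀) ⇒ u* = κ · V / ln(z/z₀)
u* = 0.4 × 14.1 / ln(6.0/0.478) = 0.4 × 14.1 / 2.5299
   = 5.6400 / 2.5299 = 2.2293 m/s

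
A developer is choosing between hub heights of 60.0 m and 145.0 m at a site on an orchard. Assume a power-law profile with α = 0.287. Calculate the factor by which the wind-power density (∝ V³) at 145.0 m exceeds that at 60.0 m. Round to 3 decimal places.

Speed ratio: V_B/V_A = (z_B/z_A)^α = (145.0/60.0)^0.287 = (2.4167)^0.287 = 1.28820
Power-density ratio: P_B/P_A = (V_B/V_A)³ = (1.28820)³ = 2.13771

2.138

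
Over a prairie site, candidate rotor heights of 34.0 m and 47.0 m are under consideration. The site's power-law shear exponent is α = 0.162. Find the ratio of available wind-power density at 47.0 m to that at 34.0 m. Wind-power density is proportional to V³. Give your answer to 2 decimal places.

1.17

Speed ratio: V_B/V_A = (z_B/z_A)^α = (47.0/34.0)^0.162 = (1.3824)^0.162 = 1.05385
Power-density ratio: P_B/P_A = (V_B/V_A)³ = (1.05385)³ = 1.17042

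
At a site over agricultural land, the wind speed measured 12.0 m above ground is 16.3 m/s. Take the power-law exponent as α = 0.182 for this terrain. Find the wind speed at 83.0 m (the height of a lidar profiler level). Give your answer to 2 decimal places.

Power-law profile: V₂ = V₁ · (z₂/z₁)^α
V₂ = 16.3 × (83.0/12.0)^0.182 = 16.3 × (6.9167)^0.182
    = 16.3 × 1.4219 = 23.1766 m/s

23.18 m/s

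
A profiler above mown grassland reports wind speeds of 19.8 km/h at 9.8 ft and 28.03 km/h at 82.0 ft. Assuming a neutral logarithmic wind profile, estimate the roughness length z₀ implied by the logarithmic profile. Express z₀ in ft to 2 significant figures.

Log law: V(z) ∝ ln(z/z₀). With r = V₁/V₂ = 19.8/28.03 = 0.70639,
r · ln(z₂/z₀) = ln(z₁/z₀) ⇒ ln z₀ = (ln z₁ − r·ln z₂)/(1 − r)
ln z₀ = (2.28238 − 0.70639×4.40672) / 0.29361 = -2.8284
z₀ = exp(-2.8284) = 0.05911 ft

z₀ ≈ 0.059 ft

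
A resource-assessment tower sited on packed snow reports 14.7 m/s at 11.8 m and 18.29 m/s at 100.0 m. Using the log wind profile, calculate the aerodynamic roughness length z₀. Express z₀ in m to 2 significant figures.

z₀ ≈ 0.0019 m

Log law: V(z) ∝ ln(z/z₀). With r = V₁/V₂ = 14.7/18.29 = 0.80372,
r · ln(z₂/z₀) = ln(z₁/z₀) ⇒ ln z₀ = (ln z₁ − r·ln z₂)/(1 − r)
ln z₀ = (2.46810 − 0.80372×4.60517) / 0.19628 = -6.2826
z₀ = exp(-6.2826) = 0.001869 m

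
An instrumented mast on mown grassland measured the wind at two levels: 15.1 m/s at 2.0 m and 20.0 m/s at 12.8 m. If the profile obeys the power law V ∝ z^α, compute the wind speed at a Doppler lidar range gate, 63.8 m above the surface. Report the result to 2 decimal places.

First find α: α = ln(V₂/V₁)/ln(z₂/z₁) = ln(20.0/15.1)/ln(12.8/2.0) = 0.28104/1.85630 = 0.1514
Extrapolate from 12.8 m to 63.8 m: V₃ = 20.0 × (63.8/12.8)^0.1514 = 20.0 × 1.2753 = 25.5062 m/s

25.51 m/s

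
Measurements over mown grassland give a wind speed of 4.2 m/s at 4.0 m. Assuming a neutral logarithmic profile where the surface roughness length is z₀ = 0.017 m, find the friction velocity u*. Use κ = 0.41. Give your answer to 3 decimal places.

Log law: V(z) = (u*/κ) · ln(z/z₀) ⇒ u* = κ · V / ln(z/z₀)
u* = 0.41 × 4.2 / ln(4.0/0.017) = 0.41 × 4.2 / 5.4608
   = 1.7220 / 5.4608 = 0.3153 m/s

u* ≈ 0.315 m/s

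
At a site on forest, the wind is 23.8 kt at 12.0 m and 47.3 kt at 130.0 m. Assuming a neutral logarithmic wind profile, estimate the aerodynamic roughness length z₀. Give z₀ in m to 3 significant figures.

Log law: V(z) ∝ ln(z/z₀). With r = V₁/V₂ = 23.8/47.3 = 0.50317,
r · ln(z₂/z₀) = ln(z₁/z₀) ⇒ ln z₀ = (ln z₁ − r·ln z₂)/(1 − r)
ln z₀ = (2.48491 − 0.50317×4.86753) / 0.49683 = 0.0719
z₀ = exp(0.0719) = 1.075 m

z₀ ≈ 1.07 m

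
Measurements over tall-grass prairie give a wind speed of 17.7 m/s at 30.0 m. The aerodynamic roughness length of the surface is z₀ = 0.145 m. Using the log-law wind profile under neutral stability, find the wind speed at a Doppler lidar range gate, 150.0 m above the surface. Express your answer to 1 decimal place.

Log law: V(z) ∝ ln(z/z₀), so V₂/V₁ = ln(z₂/z₀) / ln(z₁/z₀).
ln(150.0/0.145) = 6.9417, ln(30.0/0.145) = 5.3322
V₂ = 17.7 × 6.9417/5.3322 = 17.7 × 1.3018 = 23.0424 m/s

23.0 m/s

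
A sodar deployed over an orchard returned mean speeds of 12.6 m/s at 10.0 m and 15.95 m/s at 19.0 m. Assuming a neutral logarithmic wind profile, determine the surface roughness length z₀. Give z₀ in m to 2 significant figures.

Log law: V(z) ∝ ln(z/z₀). With r = V₁/V₂ = 12.6/15.95 = 0.78997,
r · ln(z₂/z₀) = ln(z₁/z₀) ⇒ ln z₀ = (ln z₁ − r·ln z₂)/(1 − r)
ln z₀ = (2.30259 − 0.78997×2.94444) / 0.21003 = -0.1116
z₀ = exp(-0.1116) = 0.8944 m

z₀ ≈ 0.89 m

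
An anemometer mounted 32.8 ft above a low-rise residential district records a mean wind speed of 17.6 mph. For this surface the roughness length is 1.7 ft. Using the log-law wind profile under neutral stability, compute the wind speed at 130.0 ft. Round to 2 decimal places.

Log law: V(z) ∝ ln(z/z₀), so V₂/V₁ = ln(z₂/z₀) / ln(z₁/z₀).
ln(130.0/1.7) = 4.3369, ln(32.8/1.7) = 2.9598
V₂ = 17.6 × 4.3369/2.9598 = 17.6 × 1.4653 = 25.7888 mph

25.79 mph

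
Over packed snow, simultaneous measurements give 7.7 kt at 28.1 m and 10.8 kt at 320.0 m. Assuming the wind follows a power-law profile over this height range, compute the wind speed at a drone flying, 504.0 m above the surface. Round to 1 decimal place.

11.5 kt

First find α: α = ln(V₂/V₁)/ln(z₂/z₁) = ln(10.8/7.7)/ln(320.0/28.1) = 0.33833/2.43255 = 0.1391
Extrapolate from 320.0 m to 504.0 m: V₃ = 10.8 × (504.0/320.0)^0.1391 = 10.8 × 1.0652 = 11.5043 kt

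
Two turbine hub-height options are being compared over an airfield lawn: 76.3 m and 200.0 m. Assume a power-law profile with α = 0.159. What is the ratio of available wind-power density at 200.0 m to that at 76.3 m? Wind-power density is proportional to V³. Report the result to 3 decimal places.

Speed ratio: V_B/V_A = (z_B/z_A)^α = (200.0/76.3)^0.159 = (2.6212)^0.159 = 1.16558
Power-density ratio: P_B/P_A = (V_B/V_A)³ = (1.16558)³ = 1.58353

1.584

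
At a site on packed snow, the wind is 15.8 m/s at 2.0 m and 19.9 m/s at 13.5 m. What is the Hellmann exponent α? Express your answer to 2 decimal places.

α ≈ 0.12

Power law: V₂/V₁ = (z₂/z₁)^α ⇒ α = ln(V₂/V₁) / ln(z₂/z₁)
α = ln(19.9/15.8) / ln(13.5/2.0) = ln(1.2595) / ln(6.7500)
  = 0.23071 / 1.90954 = 0.12082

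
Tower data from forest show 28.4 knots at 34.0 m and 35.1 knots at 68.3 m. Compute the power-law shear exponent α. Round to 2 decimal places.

α ≈ 0.30

Power law: V₂/V₁ = (z₂/z₁)^α ⇒ α = ln(V₂/V₁) / ln(z₂/z₁)
α = ln(35.1/28.4) / ln(68.3/34.0) = ln(1.2359) / ln(2.0088)
  = 0.21181 / 0.69755 = 0.30365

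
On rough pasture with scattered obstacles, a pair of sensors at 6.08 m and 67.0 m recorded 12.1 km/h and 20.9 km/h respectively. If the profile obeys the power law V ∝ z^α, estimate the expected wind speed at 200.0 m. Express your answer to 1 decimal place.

First find α: α = ln(V₂/V₁)/ln(z₂/z₁) = ln(20.9/12.1)/ln(67.0/6.08) = 0.54654/2.39969 = 0.2278
Extrapolate from 67.0 m to 200.0 m: V₃ = 20.9 × (200.0/67.0)^0.2278 = 20.9 × 1.2828 = 26.8114 km/h

26.8 km/h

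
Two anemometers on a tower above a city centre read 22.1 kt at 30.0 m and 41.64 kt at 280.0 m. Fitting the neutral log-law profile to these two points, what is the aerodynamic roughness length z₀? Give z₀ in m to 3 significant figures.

z₀ ≈ 2.40 m

Log law: V(z) ∝ ln(z/z₀). With r = V₁/V₂ = 22.1/41.64 = 0.53074,
r · ln(z₂/z₀) = ln(z₁/z₀) ⇒ ln z₀ = (ln z₁ − r·ln z₂)/(1 − r)
ln z₀ = (3.40120 − 0.53074×5.63479) / 0.46926 = 0.8750
z₀ = exp(0.8750) = 2.399 m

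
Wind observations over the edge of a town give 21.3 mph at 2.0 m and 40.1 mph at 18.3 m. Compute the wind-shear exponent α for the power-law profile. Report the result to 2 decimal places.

α ≈ 0.29

Power law: V₂/V₁ = (z₂/z₁)^α ⇒ α = ln(V₂/V₁) / ln(z₂/z₁)
α = ln(40.1/21.3) / ln(18.3/2.0) = ln(1.8826) / ln(9.1500)
  = 0.63267 / 2.21375 = 0.28579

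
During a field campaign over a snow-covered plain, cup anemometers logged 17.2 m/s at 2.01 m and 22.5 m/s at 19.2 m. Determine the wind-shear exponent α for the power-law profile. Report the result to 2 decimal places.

Power law: V₂/V₁ = (z₂/z₁)^α ⇒ α = ln(V₂/V₁) / ln(z₂/z₁)
α = ln(22.5/17.2) / ln(19.2/2.01) = ln(1.3081) / ln(9.5522)
  = 0.26861 / 2.25678 = 0.11902

α ≈ 0.12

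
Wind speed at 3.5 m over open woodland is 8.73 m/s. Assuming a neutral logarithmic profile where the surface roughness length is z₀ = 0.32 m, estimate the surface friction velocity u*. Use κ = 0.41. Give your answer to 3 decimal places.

u* ≈ 1.496 m/s

Log law: V(z) = (u*/κ) · ln(z/z₀) ⇒ u* = κ · V / ln(z/z₀)
u* = 0.41 × 8.73 / ln(3.5/0.32) = 0.41 × 8.73 / 2.3922
   = 3.5793 / 2.3922 = 1.4962 m/s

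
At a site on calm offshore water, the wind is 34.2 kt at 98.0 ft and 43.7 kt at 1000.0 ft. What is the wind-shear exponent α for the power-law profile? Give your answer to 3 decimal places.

α ≈ 0.106

Power law: V₂/V₁ = (z₂/z₁)^α ⇒ α = ln(V₂/V₁) / ln(z₂/z₁)
α = ln(43.7/34.2) / ln(1000.0/98.0) = ln(1.2778) / ln(10.2041)
  = 0.24512 / 2.32279 = 0.10553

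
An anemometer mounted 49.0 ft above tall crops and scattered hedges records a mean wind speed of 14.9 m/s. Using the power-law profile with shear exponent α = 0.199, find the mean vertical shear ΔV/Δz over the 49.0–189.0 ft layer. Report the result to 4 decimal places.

0.0328 m/s/ft

Power law: V₂ = V₁ · (z₂/z₁)^α = 14.9 × (3.8571)^0.199 = 19.4919 m/s
ΔV/Δz = (19.4919 − 14.9)/(189.0 − 49.0) = 4.5919/140.0000 = 0.03280 m/s/ft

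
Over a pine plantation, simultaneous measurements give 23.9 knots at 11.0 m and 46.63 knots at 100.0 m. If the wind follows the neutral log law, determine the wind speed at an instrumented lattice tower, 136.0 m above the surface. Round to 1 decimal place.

Log law: V ∝ ln(z/z₀). From the pair, with r = V₁/V₂ = 0.51255,
ln z₀ = (ln z₁ − r·ln z₂)/(1 − r) = (2.3979 − 0.51255×4.6052)/0.48745 = 0.0770 → z₀ = 1.080 m
V₃ = V₁ · ln(z₃/z₀)/ln(z₁/z₀) = 23.9 × 4.8357/2.3209 = 49.7964 knots

49.8 knots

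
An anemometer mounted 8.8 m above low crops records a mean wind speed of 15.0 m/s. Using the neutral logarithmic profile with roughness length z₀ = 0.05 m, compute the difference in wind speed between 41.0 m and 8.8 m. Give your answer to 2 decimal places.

Log law: V₂ = V₁ · ln(z₂/z₀)/ln(z₁/z₀) = 15.0 × 6.7093/5.1705 = 19.4642 m/s
ΔV = 19.4642 − 15.0 = 4.4642 m/s

4.46 m/s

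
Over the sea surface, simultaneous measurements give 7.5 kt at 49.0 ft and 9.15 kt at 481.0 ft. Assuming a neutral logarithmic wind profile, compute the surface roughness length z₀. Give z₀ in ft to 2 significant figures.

Log law: V(z) ∝ ln(z/z₀). With r = V₁/V₂ = 7.5/9.15 = 0.81967,
r · ln(z₂/z₀) = ln(z₁/z₀) ⇒ ln z₀ = (ln z₁ − r·ln z₂)/(1 − r)
ln z₀ = (3.89182 − 0.81967×6.17587) / 0.18033 = -6.4902
z₀ = exp(-6.4902) = 0.001518 ft

z₀ ≈ 0.0015 ft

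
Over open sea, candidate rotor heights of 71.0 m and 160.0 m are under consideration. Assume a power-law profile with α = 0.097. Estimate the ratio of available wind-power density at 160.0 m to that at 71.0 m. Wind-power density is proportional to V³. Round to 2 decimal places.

1.27

Speed ratio: V_B/V_A = (z_B/z_A)^α = (160.0/71.0)^0.097 = (2.2535)^0.097 = 1.08200
Power-density ratio: P_B/P_A = (V_B/V_A)³ = (1.08200)³ = 1.26673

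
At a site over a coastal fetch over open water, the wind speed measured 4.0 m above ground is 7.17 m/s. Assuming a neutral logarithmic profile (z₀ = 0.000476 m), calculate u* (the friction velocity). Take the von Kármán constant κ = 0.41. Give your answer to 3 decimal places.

Log law: V(z) = (u*/κ) · ln(z/z₀) ⇒ u* = κ · V / ln(z/z₀)
u* = 0.41 × 7.17 / ln(4.0/0.000476) = 0.41 × 7.17 / 9.0364
   = 2.9397 / 9.0364 = 0.3253 m/s

u* ≈ 0.325 m/s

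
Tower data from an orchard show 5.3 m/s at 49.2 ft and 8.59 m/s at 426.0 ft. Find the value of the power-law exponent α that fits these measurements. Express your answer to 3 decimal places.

α ≈ 0.224

Power law: V₂/V₁ = (z₂/z₁)^α ⇒ α = ln(V₂/V₁) / ln(z₂/z₁)
α = ln(8.59/5.3) / ln(426.0/49.2) = ln(1.6208) / ln(8.6585)
  = 0.48289 / 2.15855 = 0.22371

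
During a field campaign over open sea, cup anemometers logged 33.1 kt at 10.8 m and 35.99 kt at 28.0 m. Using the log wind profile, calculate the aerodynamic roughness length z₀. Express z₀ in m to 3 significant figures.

Log law: V(z) ∝ ln(z/z₀). With r = V₁/V₂ = 33.1/35.99 = 0.91970,
r · ln(z₂/z₀) = ln(z₁/z₀) ⇒ ln z₀ = (ln z₁ − r·ln z₂)/(1 − r)
ln z₀ = (2.37955 − 0.91970×3.33220) / 0.08030 = -8.5315
z₀ = exp(-8.5315) = 0.0001972 m

z₀ ≈ 0.000197 m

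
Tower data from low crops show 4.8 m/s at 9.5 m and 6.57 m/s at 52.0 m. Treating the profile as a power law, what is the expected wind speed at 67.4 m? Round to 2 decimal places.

6.89 m/s

First find α: α = ln(V₂/V₁)/ln(z₂/z₁) = ln(6.57/4.8)/ln(52.0/9.5) = 0.31390/1.69995 = 0.1847
Extrapolate from 52.0 m to 67.4 m: V₃ = 6.57 × (67.4/52.0)^0.1847 = 6.57 × 1.0491 = 6.8924 m/s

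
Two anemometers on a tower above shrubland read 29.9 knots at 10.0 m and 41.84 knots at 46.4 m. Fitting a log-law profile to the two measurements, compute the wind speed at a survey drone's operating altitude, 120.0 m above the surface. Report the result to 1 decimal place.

Log law: V ∝ ln(z/z₀). From the pair, with r = V₁/V₂ = 0.71463,
ln z₀ = (ln z₁ − r·ln z₂)/(1 − r) = (2.3026 − 0.71463×3.8373)/0.28537 = -1.5406 → z₀ = 0.2142 m
V₃ = V₁ · ln(z₃/z₀)/ln(z₁/z₀) = 29.9 × 6.3281/3.8432 = 49.2324 knots

49.2 knots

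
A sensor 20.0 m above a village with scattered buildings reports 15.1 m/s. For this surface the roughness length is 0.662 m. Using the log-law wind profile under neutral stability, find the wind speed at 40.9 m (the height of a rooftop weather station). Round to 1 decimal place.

Log law: V(z) ∝ ln(z/z₀), so V₂/V₁ = ln(z₂/z₀) / ln(z₁/z₀).
ln(40.9/0.662) = 4.1236, ln(20.0/0.662) = 3.4082
V₂ = 15.1 × 4.1236/3.4082 = 15.1 × 1.2099 = 18.2695 m/s

18.3 m/s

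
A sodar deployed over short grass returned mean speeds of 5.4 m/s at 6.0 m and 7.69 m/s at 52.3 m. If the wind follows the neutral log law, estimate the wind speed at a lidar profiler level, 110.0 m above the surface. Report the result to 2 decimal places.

Log law: V ∝ ln(z/z₀). From the pair, with r = V₁/V₂ = 0.70221,
ln z₀ = (ln z₁ − r·ln z₂)/(1 − r) = (1.7918 − 0.70221×3.9570)/0.29779 = -3.3140 → z₀ = 0.03637 m
V₃ = V₁ · ln(z₃/z₀)/ln(z₁/z₀) = 5.4 × 8.0145/5.1058 = 8.4763 m/s

8.48 m/s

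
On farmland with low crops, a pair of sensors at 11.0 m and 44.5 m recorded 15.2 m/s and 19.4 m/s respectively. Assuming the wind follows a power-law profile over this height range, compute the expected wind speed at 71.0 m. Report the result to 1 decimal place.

21.0 m/s

First find α: α = ln(V₂/V₁)/ln(z₂/z₁) = ln(19.4/15.2)/ln(44.5/11.0) = 0.24398/1.39759 = 0.1746
Extrapolate from 44.5 m to 71.0 m: V₃ = 19.4 × (71.0/44.5)^0.1746 = 19.4 × 1.0850 = 21.0485 m/s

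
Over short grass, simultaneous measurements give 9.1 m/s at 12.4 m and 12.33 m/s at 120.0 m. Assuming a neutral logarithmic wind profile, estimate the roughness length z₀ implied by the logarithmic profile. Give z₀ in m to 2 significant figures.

Log law: V(z) ∝ ln(z/z₀). With r = V₁/V₂ = 9.1/12.33 = 0.73804,
r · ln(z₂/z₀) = ln(z₁/z₀) ⇒ ln z₀ = (ln z₁ − r·ln z₂)/(1 − r)
ln z₀ = (2.51770 − 0.73804×4.78749) / 0.26196 = -3.8771
z₀ = exp(-3.8771) = 0.02071 m

z₀ ≈ 0.021 m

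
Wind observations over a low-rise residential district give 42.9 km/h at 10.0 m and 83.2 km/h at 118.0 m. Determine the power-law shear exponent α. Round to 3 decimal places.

α ≈ 0.268

Power law: V₂/V₁ = (z₂/z₁)^α ⇒ α = ln(V₂/V₁) / ln(z₂/z₁)
α = ln(83.2/42.9) / ln(118.0/10.0) = ln(1.9394) / ln(11.8000)
  = 0.66238 / 2.46810 = 0.26837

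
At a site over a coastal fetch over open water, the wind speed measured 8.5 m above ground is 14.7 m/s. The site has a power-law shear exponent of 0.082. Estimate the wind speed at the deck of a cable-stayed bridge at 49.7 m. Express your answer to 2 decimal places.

Power-law profile: V₂ = V₁ · (z₂/z₁)^α
V₂ = 14.7 × (49.7/8.5)^0.082 = 14.7 × (5.8471)^0.082
    = 14.7 × 1.1558 = 16.9905 m/s

16.99 m/s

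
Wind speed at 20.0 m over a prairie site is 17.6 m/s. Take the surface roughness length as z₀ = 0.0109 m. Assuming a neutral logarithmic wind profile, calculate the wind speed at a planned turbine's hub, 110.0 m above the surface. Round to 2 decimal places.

Log law: V(z) ∝ ln(z/z₀), so V₂/V₁ = ln(z₂/z₀) / ln(z₁/z₀).
ln(110.0/0.0109) = 9.2195, ln(20.0/0.0109) = 7.5147
V₂ = 17.6 × 9.2195/7.5147 = 17.6 × 1.2269 = 21.5926 m/s

21.59 m/s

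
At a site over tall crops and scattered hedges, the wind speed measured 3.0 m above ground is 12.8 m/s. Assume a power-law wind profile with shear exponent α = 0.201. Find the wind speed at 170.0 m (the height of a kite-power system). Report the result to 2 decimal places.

28.82 m/s

Power-law profile: V₂ = V₁ · (z₂/z₁)^α
V₂ = 12.8 × (170.0/3.0)^0.201 = 12.8 × (56.6667)^0.201
    = 12.8 × 2.2512 = 28.8157 m/s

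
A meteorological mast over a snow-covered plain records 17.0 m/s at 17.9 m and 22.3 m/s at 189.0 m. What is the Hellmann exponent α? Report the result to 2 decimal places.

α ≈ 0.12

Power law: V₂/V₁ = (z₂/z₁)^α ⇒ α = ln(V₂/V₁) / ln(z₂/z₁)
α = ln(22.3/17.0) / ln(189.0/17.9) = ln(1.3118) / ln(10.5587)
  = 0.27137 / 2.35695 = 0.11514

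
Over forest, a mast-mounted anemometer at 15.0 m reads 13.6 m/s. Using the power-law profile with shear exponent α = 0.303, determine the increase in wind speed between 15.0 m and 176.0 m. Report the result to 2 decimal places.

Power law: V₂ = V₁ · (z₂/z₁)^α = 13.6 × (11.7333)^0.303 = 28.6796 m/s
ΔV = 28.6796 − 13.6 = 15.0796 m/s

15.08 m/s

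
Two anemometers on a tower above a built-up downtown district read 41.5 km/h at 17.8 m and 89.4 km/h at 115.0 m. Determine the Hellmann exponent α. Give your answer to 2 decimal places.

α ≈ 0.41

Power law: V₂/V₁ = (z₂/z₁)^α ⇒ α = ln(V₂/V₁) / ln(z₂/z₁)
α = ln(89.4/41.5) / ln(115.0/17.8) = ln(2.1542) / ln(6.4607)
  = 0.76743 / 1.86573 = 0.41133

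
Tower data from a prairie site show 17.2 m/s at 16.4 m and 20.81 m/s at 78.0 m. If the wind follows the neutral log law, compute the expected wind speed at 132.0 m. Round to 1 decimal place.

Log law: V ∝ ln(z/z₀). From the pair, with r = V₁/V₂ = 0.82653,
ln z₀ = (ln z₁ − r·ln z₂)/(1 − r) = (2.7973 − 0.82653×4.3567)/0.17347 = -4.6327 → z₀ = 0.009729 m
V₃ = V₁ · ln(z₃/z₀)/ln(z₁/z₀) = 17.2 × 9.5155/7.4300 = 22.0279 m/s

22.0 m/s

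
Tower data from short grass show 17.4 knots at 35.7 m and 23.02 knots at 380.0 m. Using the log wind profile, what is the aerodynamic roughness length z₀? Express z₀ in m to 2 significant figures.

z₀ ≈ 0.024 m

Log law: V(z) ∝ ln(z/z₀). With r = V₁/V₂ = 17.4/23.02 = 0.75586,
r · ln(z₂/z₀) = ln(z₁/z₀) ⇒ ln z₀ = (ln z₁ − r·ln z₂)/(1 − r)
ln z₀ = (3.57515 − 0.75586×5.94017) / 0.24414 = -3.7472
z₀ = exp(-3.7472) = 0.02358 m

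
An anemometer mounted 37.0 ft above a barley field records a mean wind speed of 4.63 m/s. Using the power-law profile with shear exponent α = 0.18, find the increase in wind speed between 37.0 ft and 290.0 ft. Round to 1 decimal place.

2.1 m/s

Power law: V₂ = V₁ · (z₂/z₁)^α = 4.63 × (7.8378)^0.18 = 6.7071 m/s
ΔV = 6.7071 − 4.63 = 2.0771 m/s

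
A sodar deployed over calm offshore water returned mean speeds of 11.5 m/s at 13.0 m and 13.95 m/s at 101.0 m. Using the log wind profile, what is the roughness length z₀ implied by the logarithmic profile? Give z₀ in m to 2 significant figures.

Log law: V(z) ∝ ln(z/z₀). With r = V₁/V₂ = 11.5/13.95 = 0.82437,
r · ln(z₂/z₀) = ln(z₁/z₀) ⇒ ln z₀ = (ln z₁ − r·ln z₂)/(1 − r)
ln z₀ = (2.56495 − 0.82437×4.61512) / 0.17563 = -7.0583
z₀ = exp(-7.0583) = 0.0008602 m

z₀ ≈ 0.00086 m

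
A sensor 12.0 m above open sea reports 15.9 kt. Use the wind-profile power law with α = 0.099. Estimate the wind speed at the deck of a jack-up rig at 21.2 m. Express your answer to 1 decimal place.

16.8 kt

Power-law profile: V₂ = V₁ · (z₂/z₁)^α
V₂ = 15.9 × (21.2/12.0)^0.099 = 15.9 × (1.7667)^0.099
    = 15.9 × 1.0580 = 16.8215 kt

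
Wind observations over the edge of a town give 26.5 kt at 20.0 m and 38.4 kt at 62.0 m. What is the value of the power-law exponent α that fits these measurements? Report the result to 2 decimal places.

α ≈ 0.33

Power law: V₂/V₁ = (z₂/z₁)^α ⇒ α = ln(V₂/V₁) / ln(z₂/z₁)
α = ln(38.4/26.5) / ln(62.0/20.0) = ln(1.4491) / ln(3.1000)
  = 0.37091 / 1.13140 = 0.32783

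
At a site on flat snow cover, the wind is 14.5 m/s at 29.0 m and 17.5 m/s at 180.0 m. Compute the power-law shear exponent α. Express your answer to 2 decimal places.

α ≈ 0.10

Power law: V₂/V₁ = (z₂/z₁)^α ⇒ α = ln(V₂/V₁) / ln(z₂/z₁)
α = ln(17.5/14.5) / ln(180.0/29.0) = ln(1.2069) / ln(6.2069)
  = 0.18805 / 1.82566 = 0.10301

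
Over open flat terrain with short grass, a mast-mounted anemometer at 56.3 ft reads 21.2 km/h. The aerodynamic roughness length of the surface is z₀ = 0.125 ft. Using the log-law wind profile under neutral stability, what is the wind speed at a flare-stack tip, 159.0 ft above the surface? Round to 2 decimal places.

Log law: V(z) ∝ ln(z/z₀), so V₂/V₁ = ln(z₂/z₀) / ln(z₁/z₀).
ln(159.0/0.125) = 7.1483, ln(56.3/0.125) = 6.1101
V₂ = 21.2 × 7.1483/6.1101 = 21.2 × 1.1699 = 24.8022 km/h

24.80 km/h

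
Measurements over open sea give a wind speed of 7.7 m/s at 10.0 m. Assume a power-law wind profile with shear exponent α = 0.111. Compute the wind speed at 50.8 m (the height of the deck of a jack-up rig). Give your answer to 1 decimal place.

Power-law profile: V₂ = V₁ · (z₂/z₁)^α
V₂ = 7.7 × (50.8/10.0)^0.111 = 7.7 × (5.0800)^0.111
    = 7.7 × 1.1977 = 9.2223 m/s

9.2 m/s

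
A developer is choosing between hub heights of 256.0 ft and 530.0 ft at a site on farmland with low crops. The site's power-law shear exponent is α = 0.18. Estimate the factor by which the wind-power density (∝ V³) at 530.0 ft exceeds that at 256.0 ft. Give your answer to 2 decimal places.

1.48

Speed ratio: V_B/V_A = (z_B/z_A)^α = (530.0/256.0)^0.18 = (2.0703)^0.18 = 1.13995
Power-density ratio: P_B/P_A = (V_B/V_A)³ = (1.13995)³ = 1.48136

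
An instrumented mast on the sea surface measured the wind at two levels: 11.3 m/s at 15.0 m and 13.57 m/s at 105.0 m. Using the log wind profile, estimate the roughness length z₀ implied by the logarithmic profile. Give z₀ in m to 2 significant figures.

z₀ ≈ 0.00093 m

Log law: V(z) ∝ ln(z/z₀). With r = V₁/V₂ = 11.3/13.57 = 0.83272,
r · ln(z₂/z₀) = ln(z₁/z₀) ⇒ ln z₀ = (ln z₁ − r·ln z₂)/(1 − r)
ln z₀ = (2.70805 − 0.83272×4.65396) / 0.16728 = -6.9786
z₀ = exp(-6.9786) = 0.0009316 m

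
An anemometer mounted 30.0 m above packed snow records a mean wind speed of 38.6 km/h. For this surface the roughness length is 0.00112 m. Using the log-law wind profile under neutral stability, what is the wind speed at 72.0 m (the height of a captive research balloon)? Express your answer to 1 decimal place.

41.9 km/h

Log law: V(z) ∝ ln(z/z₀), so V₂/V₁ = ln(z₂/z₀) / ln(z₁/z₀).
ln(72.0/0.00112) = 11.0711, ln(30.0/0.00112) = 10.1956
V₂ = 38.6 × 11.0711/10.1956 = 38.6 × 1.0859 = 41.9145 km/h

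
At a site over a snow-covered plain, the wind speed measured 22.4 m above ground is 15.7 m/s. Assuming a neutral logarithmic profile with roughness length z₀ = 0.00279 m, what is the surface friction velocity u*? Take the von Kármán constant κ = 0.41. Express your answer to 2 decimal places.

Log law: V(z) = (u*/κ) · ln(z/z₀) ⇒ u* = κ · V / ln(z/z₀)
u* = 0.41 × 15.7 / ln(22.4/0.00279) = 0.41 × 15.7 / 8.9908
   = 6.4370 / 8.9908 = 0.7160 m/s

u* ≈ 0.72 m/s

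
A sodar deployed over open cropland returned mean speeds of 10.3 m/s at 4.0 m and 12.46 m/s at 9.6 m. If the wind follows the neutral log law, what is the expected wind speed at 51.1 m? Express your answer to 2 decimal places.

16.59 m/s

Log law: V ∝ ln(z/z₀). From the pair, with r = V₁/V₂ = 0.82665,
ln z₀ = (ln z₁ − r·ln z₂)/(1 − r) = (1.3863 − 0.82665×2.2618)/0.17335 = -2.7884 → z₀ = 0.06152 m
V₃ = V₁ · ln(z₃/z₀)/ln(z₁/z₀) = 10.3 × 6.7222/4.1747 = 16.5853 m/s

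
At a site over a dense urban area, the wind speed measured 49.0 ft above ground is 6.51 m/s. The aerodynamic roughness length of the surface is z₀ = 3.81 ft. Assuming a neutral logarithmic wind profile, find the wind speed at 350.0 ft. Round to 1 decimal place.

Log law: V(z) ∝ ln(z/z₀), so V₂/V₁ = ln(z₂/z₀) / ln(z₁/z₀).
ln(350.0/3.81) = 4.5203, ln(49.0/3.81) = 2.5542
V₂ = 6.51 × 4.5203/2.5542 = 6.51 × 1.7698 = 11.5211 m/s

11.5 m/s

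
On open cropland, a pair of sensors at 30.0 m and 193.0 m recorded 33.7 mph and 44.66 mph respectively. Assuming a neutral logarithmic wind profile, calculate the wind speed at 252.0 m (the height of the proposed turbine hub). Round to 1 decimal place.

46.2 mph

Log law: V ∝ ln(z/z₀). From the pair, with r = V₁/V₂ = 0.75459,
ln z₀ = (ln z₁ − r·ln z₂)/(1 − r) = (3.4012 − 0.75459×5.2627)/0.24541 = -2.3226 → z₀ = 0.09802 m
V₃ = V₁ · ln(z₃/z₀)/ln(z₁/z₀) = 33.7 × 7.8520/5.7238 = 46.2305 mph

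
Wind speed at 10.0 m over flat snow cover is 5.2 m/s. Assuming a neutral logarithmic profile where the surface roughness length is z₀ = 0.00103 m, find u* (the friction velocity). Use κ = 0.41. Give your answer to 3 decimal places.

Log law: V(z) = (u*/κ) · ln(z/z₀) ⇒ u* = κ · V / ln(z/z₀)
u* = 0.41 × 5.2 / ln(10.0/0.00103) = 0.41 × 5.2 / 9.1808
   = 2.1320 / 9.1808 = 0.2322 m/s

u* ≈ 0.232 m/s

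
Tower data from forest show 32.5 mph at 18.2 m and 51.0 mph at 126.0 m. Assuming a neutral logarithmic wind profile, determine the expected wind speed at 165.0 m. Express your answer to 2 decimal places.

53.58 mph

Log law: V ∝ ln(z/z₀). From the pair, with r = V₁/V₂ = 0.63725,
ln z₀ = (ln z₁ − r·ln z₂)/(1 − r) = (2.9014 − 0.63725×4.8363)/0.36275 = -0.4977 → z₀ = 0.6080 m
V₃ = V₁ · ln(z₃/z₀)/ln(z₁/z₀) = 32.5 × 5.6036/3.3991 = 53.5784 mph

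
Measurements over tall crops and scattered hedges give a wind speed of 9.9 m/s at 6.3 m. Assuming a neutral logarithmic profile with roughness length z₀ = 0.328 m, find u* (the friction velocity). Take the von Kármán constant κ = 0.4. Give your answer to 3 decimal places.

Log law: V(z) = (u*/κ) · ln(z/z₀) ⇒ u* = κ · V / ln(z/z₀)
u* = 0.4 × 9.9 / ln(6.3/0.328) = 0.4 × 9.9 / 2.9553
   = 3.9600 / 2.9553 = 1.3400 m/s

u* ≈ 1.340 m/s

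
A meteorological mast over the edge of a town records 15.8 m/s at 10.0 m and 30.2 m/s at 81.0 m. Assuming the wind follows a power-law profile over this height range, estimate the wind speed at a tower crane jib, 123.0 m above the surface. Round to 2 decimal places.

34.37 m/s

First find α: α = ln(V₂/V₁)/ln(z₂/z₁) = ln(30.2/15.8)/ln(81.0/10.0) = 0.64783/2.09186 = 0.3097
Extrapolate from 81.0 m to 123.0 m: V₃ = 30.2 × (123.0/81.0)^0.3097 = 30.2 × 1.1381 = 34.3709 m/s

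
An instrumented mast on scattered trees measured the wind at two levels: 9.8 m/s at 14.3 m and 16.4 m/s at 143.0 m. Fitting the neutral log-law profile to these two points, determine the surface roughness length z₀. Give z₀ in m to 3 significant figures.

Log law: V(z) ∝ ln(z/z₀). With r = V₁/V₂ = 9.8/16.4 = 0.59756,
r · ln(z₂/z₀) = ln(z₁/z₀) ⇒ ln z₀ = (ln z₁ − r·ln z₂)/(1 − r)
ln z₀ = (2.66026 − 0.59756×4.96284) / 0.40244 = -0.7587
z₀ = exp(-0.7587) = 0.4683 m

z₀ ≈ 0.468 m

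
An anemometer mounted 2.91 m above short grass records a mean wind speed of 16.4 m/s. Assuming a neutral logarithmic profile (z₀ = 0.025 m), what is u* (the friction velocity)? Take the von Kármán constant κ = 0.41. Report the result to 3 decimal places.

u* ≈ 1.413 m/s

Log law: V(z) = (u*/κ) · ln(z/z₀) ⇒ u* = κ · V / ln(z/z₀)
u* = 0.41 × 16.4 / ln(2.91/0.025) = 0.41 × 16.4 / 4.7570
   = 6.7240 / 4.7570 = 1.4135 m/s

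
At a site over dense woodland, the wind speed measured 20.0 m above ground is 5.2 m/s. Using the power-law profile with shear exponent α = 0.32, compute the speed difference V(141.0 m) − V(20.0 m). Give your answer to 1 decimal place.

Power law: V₂ = V₁ · (z₂/z₁)^α = 5.2 × (7.0500)^0.32 = 9.7146 m/s
ΔV = 9.7146 − 5.2 = 4.5146 m/s

4.5 m/s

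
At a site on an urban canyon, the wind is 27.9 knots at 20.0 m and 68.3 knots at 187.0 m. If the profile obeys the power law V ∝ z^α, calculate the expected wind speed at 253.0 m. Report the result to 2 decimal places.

First find α: α = ln(V₂/V₁)/ln(z₂/z₁) = ln(68.3/27.9)/ln(187.0/20.0) = 0.89528/2.23538 = 0.4005
Extrapolate from 187.0 m to 253.0 m: V₃ = 68.3 × (253.0/187.0)^0.4005 = 68.3 × 1.1287 = 77.0901 knots

77.09 knots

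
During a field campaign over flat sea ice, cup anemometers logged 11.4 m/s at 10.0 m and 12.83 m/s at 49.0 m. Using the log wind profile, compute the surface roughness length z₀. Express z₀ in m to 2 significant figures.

z₀ ≈ 0.000031 m

Log law: V(z) ∝ ln(z/z₀). With r = V₁/V₂ = 11.4/12.83 = 0.88854,
r · ln(z₂/z₀) = ln(z₁/z₀) ⇒ ln z₀ = (ln z₁ − r·ln z₂)/(1 − r)
ln z₀ = (2.30259 − 0.88854×3.89182) / 0.11146 = -10.3668
z₀ = exp(-10.3668) = 0.00003146 m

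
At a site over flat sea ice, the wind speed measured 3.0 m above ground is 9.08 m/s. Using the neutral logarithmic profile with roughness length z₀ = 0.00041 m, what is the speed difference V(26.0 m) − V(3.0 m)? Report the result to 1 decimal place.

Log law: V₂ = V₁ · ln(z₂/z₀)/ln(z₁/z₀) = 9.08 × 11.0574/8.8980 = 11.2837 m/s
ΔV = 11.2837 − 9.08 = 2.2037 m/s

2.2 m/s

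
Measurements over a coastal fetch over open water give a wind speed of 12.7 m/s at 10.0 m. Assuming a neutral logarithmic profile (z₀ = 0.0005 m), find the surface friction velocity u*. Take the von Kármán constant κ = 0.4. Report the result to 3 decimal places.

u* ≈ 0.513 m/s

Log law: V(z) = (u*/κ) · ln(z/z₀) ⇒ u* = κ · V / ln(z/z₀)
u* = 0.4 × 12.7 / ln(10.0/0.0005) = 0.4 × 12.7 / 9.9035
   = 5.0800 / 9.9035 = 0.5130 m/s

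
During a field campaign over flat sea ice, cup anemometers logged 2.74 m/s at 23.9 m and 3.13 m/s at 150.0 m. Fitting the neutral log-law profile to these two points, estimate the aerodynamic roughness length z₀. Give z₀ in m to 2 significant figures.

z₀ ≈ 0.000059 m

Log law: V(z) ∝ ln(z/z₀). With r = V₁/V₂ = 2.74/3.13 = 0.87540,
r · ln(z₂/z₀) = ln(z₁/z₀) ⇒ ln z₀ = (ln z₁ − r·ln z₂)/(1 − r)
ln z₀ = (3.17388 − 0.87540×5.01064) / 0.12460 = -9.7305
z₀ = exp(-9.7305) = 0.00005944 m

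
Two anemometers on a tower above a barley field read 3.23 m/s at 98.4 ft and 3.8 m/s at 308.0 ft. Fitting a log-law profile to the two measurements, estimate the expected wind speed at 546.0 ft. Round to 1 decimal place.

Log law: V ∝ ln(z/z₀). From the pair, with r = V₁/V₂ = 0.85000,
ln z₀ = (ln z₁ − r·ln z₂)/(1 − r) = (4.5890 − 0.85000×5.7301)/0.15000 = -1.8770 → z₀ = 0.1531 ft
V₃ = V₁ · ln(z₃/z₀)/ln(z₁/z₀) = 3.23 × 8.1796/6.4660 = 4.0860 m/s

4.1 m/s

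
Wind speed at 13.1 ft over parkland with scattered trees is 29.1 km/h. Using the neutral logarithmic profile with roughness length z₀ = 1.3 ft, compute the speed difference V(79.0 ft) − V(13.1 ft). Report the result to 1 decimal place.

Log law: V₂ = V₁ · ln(z₂/z₀)/ln(z₁/z₀) = 29.1 × 4.1071/2.3102 = 51.7330 km/h
ΔV = 51.7330 − 29.1 = 22.6330 km/h

22.6 km/h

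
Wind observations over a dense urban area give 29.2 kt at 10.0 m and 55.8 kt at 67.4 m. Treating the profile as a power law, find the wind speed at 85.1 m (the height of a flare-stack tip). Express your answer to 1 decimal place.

First find α: α = ln(V₂/V₁)/ln(z₂/z₁) = ln(55.8/29.2)/ln(67.4/10.0) = 0.64761/1.90806 = 0.3394
Extrapolate from 67.4 m to 85.1 m: V₃ = 55.8 × (85.1/67.4)^0.3394 = 55.8 × 1.0824 = 60.3956 kt

60.4 kt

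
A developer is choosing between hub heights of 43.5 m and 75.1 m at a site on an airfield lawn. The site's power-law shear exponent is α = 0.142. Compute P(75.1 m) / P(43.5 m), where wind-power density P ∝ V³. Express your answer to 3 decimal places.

1.262

Speed ratio: V_B/V_A = (z_B/z_A)^α = (75.1/43.5)^0.142 = (1.7264)^0.142 = 1.08063
Power-density ratio: P_B/P_A = (V_B/V_A)³ = (1.08063)³ = 1.26190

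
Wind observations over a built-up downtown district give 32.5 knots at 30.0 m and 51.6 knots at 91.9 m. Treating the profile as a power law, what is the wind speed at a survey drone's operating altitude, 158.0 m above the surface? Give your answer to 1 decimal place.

64.5 knots

First find α: α = ln(V₂/V₁)/ln(z₂/z₁) = ln(51.6/32.5)/ln(91.9/30.0) = 0.46228/1.11950 = 0.4129
Extrapolate from 91.9 m to 158.0 m: V₃ = 51.6 × (158.0/91.9)^0.4129 = 51.6 × 1.2508 = 64.5402 knots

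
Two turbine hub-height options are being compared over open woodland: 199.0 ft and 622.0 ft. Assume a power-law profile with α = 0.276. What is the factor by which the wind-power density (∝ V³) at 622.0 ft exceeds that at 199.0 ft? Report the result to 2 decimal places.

2.57

Speed ratio: V_B/V_A = (z_B/z_A)^α = (622.0/199.0)^0.276 = (3.1256)^0.276 = 1.36963
Power-density ratio: P_B/P_A = (V_B/V_A)³ = (1.36963)³ = 2.56926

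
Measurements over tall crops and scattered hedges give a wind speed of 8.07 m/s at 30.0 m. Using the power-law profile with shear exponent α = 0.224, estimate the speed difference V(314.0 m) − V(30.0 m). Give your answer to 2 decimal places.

Power law: V₂ = V₁ · (z₂/z₁)^α = 8.07 × (10.4667)^0.224 = 13.6556 m/s
ΔV = 13.6556 − 8.07 = 5.5856 m/s

5.59 m/s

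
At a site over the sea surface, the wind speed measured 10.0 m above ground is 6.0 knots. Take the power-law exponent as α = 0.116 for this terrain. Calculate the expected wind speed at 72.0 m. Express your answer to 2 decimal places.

Power-law profile: V₂ = V₁ · (z₂/z₁)^α
V₂ = 6.0 × (72.0/10.0)^0.116 = 6.0 × (7.2000)^0.116
    = 6.0 × 1.2573 = 7.5440 knots

7.54 knots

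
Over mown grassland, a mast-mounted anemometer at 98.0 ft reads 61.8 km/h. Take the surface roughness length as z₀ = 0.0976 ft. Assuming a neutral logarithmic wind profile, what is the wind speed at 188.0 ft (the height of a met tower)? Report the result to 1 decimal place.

Log law: V(z) ∝ ln(z/z₀), so V₂/V₁ = ln(z₂/z₀) / ln(z₁/z₀).
ln(188.0/0.0976) = 7.5633, ln(98.0/0.0976) = 6.9118
V₂ = 61.8 × 7.5633/6.9118 = 61.8 × 1.0943 = 67.6249 km/h

67.6 km/h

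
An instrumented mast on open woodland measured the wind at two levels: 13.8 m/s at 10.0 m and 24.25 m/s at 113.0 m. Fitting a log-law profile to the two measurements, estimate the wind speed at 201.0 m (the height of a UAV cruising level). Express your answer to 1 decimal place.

26.7 m/s

Log law: V ∝ ln(z/z₀). From the pair, with r = V₁/V₂ = 0.56907,
ln z₀ = (ln z₁ − r·ln z₂)/(1 − r) = (2.3026 − 0.56907×4.7274)/0.43093 = -0.8995 → z₀ = 0.4068 m
V₃ = V₁ · ln(z₃/z₀)/ln(z₁/z₀) = 13.8 × 6.2029/3.2021 = 26.7320 m/s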